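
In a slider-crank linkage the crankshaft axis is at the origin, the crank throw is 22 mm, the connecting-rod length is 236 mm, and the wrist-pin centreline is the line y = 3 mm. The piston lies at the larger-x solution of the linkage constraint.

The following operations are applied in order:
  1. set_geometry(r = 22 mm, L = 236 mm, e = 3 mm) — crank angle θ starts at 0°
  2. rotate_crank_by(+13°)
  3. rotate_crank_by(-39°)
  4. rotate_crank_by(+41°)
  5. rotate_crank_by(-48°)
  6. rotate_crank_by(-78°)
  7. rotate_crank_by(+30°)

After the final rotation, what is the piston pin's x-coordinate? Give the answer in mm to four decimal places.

238.1424

set_geometry: r = 22 mm, L = 236 mm, e = 3 mm; θ ← 0°
rotate_crank_by(+13°): θ ← 0° +13° = 13°
rotate_crank_by(-39°): θ ← 13° -39° = -26°
rotate_crank_by(+41°): θ ← -26° +41° = 15°
rotate_crank_by(-48°): θ ← 15° -48° = -33°
rotate_crank_by(-78°): θ ← -33° -78° = -111°
rotate_crank_by(+30°): θ ← -111° +30° = -81°
crank pin P = (r cos θ, r sin θ) = (3.441558, -21.729143)
h = r sin θ − e = -21.729143 − 3 = -24.729143
x = r cos θ + √(L² − h²) = 3.441558 + √(55696.0 − 611.5305) = 3.441558 + 234.700808 = 238.142367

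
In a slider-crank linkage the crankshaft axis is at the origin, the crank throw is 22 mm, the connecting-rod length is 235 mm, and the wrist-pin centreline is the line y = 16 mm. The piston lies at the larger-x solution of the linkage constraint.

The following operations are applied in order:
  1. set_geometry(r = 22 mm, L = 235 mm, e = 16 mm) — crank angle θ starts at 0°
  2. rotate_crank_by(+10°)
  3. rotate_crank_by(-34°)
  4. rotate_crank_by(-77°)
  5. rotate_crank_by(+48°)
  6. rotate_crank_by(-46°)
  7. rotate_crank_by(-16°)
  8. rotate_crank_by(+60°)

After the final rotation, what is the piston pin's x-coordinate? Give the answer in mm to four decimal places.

245.1430

set_geometry: r = 22 mm, L = 235 mm, e = 16 mm; θ ← 0°
rotate_crank_by(+10°): θ ← 0° +10° = 10°
rotate_crank_by(-34°): θ ← 10° -34° = -24°
rotate_crank_by(-77°): θ ← -24° -77° = -101°
rotate_crank_by(+48°): θ ← -101° +48° = -53°
rotate_crank_by(-46°): θ ← -53° -46° = -99°
rotate_crank_by(-16°): θ ← -99° -16° = -115°
rotate_crank_by(+60°): θ ← -115° +60° = -55°
crank pin P = (r cos θ, r sin θ) = (12.618682, -18.021345)
h = r sin θ − e = -18.021345 − 16 = -34.021345
x = r cos θ + √(L² − h²) = 12.618682 + √(55225.0 − 1157.4519) = 12.618682 + 232.524296 = 245.142977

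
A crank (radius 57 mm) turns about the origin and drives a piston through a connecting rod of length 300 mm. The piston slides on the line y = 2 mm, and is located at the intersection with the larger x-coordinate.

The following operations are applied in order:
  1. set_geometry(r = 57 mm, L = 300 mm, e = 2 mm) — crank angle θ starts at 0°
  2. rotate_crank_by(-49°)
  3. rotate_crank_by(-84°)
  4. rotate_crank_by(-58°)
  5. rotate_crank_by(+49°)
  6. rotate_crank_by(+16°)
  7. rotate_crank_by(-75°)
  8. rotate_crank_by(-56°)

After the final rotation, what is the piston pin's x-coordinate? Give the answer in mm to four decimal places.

282.3617

set_geometry: r = 57 mm, L = 300 mm, e = 2 mm; θ ← 0°
rotate_crank_by(-49°): θ ← 0° -49° = -49°
rotate_crank_by(-84°): θ ← -49° -84° = -133°
rotate_crank_by(-58°): θ ← -133° -58° = -191°
rotate_crank_by(+49°): θ ← -191° +49° = -142°
rotate_crank_by(+16°): θ ← -142° +16° = -126°
rotate_crank_by(-75°): θ ← -126° -75° = -201°
rotate_crank_by(-56°): θ ← -201° -56° = -257°
crank pin P = (r cos θ, r sin θ) = (-12.822210, 55.539094)
h = r sin θ − e = 55.539094 − 2 = 53.539094
x = r cos θ + √(L² − h²) = -12.822210 + √(90000.0 − 2866.4346) = -12.822210 + 295.183952 = 282.361742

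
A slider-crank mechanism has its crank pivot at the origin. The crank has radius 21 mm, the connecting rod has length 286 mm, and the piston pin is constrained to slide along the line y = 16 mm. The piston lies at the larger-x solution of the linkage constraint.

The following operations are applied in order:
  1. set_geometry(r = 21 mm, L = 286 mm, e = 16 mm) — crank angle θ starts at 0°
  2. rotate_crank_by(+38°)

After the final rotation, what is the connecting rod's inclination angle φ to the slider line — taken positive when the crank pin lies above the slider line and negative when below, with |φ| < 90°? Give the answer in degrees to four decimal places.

set_geometry: r = 21 mm, L = 286 mm, e = 16 mm; θ ← 0°
rotate_crank_by(+38°): θ ← 0° +38° = 38°
crank pin P = (r cos θ, r sin θ) = (16.548226, 12.928891)
h = r sin θ − e = 12.928891 − 16 = -3.071109
sin φ = h / L = -3.071109 / 286 = -0.01073814
φ = arcsin(-0.01073814) = -0.615262°

-0.6153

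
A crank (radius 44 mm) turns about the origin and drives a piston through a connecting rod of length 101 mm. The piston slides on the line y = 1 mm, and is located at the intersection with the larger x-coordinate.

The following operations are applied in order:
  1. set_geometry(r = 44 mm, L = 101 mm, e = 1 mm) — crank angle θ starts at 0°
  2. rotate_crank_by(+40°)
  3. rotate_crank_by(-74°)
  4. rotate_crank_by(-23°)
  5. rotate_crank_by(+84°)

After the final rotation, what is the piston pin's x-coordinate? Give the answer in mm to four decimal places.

138.4057

set_geometry: r = 44 mm, L = 101 mm, e = 1 mm; θ ← 0°
rotate_crank_by(+40°): θ ← 0° +40° = 40°
rotate_crank_by(-74°): θ ← 40° -74° = -34°
rotate_crank_by(-23°): θ ← -34° -23° = -57°
rotate_crank_by(+84°): θ ← -57° +84° = 27°
crank pin P = (r cos θ, r sin θ) = (39.204287, 19.975582)
h = r sin θ − e = 19.975582 − 1 = 18.975582
x = r cos θ + √(L² − h²) = 39.204287 + √(10201.0 − 360.0727) = 39.204287 + 99.201448 = 138.405735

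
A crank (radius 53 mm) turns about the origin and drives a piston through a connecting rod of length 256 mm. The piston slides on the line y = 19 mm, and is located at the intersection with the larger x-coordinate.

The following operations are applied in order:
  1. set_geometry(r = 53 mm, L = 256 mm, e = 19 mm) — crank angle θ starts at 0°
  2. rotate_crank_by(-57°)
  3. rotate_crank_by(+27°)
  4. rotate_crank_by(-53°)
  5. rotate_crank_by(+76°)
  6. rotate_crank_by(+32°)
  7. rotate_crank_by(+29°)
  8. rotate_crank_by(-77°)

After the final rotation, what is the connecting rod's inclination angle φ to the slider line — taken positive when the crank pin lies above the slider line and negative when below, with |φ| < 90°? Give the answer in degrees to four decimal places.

-8.9233

set_geometry: r = 53 mm, L = 256 mm, e = 19 mm; θ ← 0°
rotate_crank_by(-57°): θ ← 0° -57° = -57°
rotate_crank_by(+27°): θ ← -57° +27° = -30°
rotate_crank_by(-53°): θ ← -30° -53° = -83°
rotate_crank_by(+76°): θ ← -83° +76° = -7°
rotate_crank_by(+32°): θ ← -7° +32° = 25°
rotate_crank_by(+29°): θ ← 25° +29° = 54°
rotate_crank_by(-77°): θ ← 54° -77° = -23°
crank pin P = (r cos θ, r sin θ) = (48.786757, -20.708750)
h = r sin θ − e = -20.708750 − 19 = -39.708750
sin φ = h / L = -39.708750 / 256 = -0.15511230
φ = arcsin(-0.15511230) = -8.923310°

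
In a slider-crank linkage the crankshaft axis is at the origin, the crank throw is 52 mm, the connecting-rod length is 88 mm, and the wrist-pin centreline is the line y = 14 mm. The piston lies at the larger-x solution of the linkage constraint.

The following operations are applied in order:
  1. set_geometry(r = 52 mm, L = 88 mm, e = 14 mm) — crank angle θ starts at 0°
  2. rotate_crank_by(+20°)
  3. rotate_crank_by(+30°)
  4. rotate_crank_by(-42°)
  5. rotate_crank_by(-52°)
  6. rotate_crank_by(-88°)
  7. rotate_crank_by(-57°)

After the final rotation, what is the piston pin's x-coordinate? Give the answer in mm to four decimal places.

36.4445

set_geometry: r = 52 mm, L = 88 mm, e = 14 mm; θ ← 0°
rotate_crank_by(+20°): θ ← 0° +20° = 20°
rotate_crank_by(+30°): θ ← 20° +30° = 50°
rotate_crank_by(-42°): θ ← 50° -42° = 8°
rotate_crank_by(-52°): θ ← 8° -52° = -44°
rotate_crank_by(-88°): θ ← -44° -88° = -132°
rotate_crank_by(-57°): θ ← -132° -57° = -189°
crank pin P = (r cos θ, r sin θ) = (-51.359794, 8.134592)
h = r sin θ − e = 8.134592 − 14 = -5.865408
x = r cos θ + √(L² − h²) = -51.359794 + √(7744.0 − 34.4030) = -51.359794 + 87.804311 = 36.444517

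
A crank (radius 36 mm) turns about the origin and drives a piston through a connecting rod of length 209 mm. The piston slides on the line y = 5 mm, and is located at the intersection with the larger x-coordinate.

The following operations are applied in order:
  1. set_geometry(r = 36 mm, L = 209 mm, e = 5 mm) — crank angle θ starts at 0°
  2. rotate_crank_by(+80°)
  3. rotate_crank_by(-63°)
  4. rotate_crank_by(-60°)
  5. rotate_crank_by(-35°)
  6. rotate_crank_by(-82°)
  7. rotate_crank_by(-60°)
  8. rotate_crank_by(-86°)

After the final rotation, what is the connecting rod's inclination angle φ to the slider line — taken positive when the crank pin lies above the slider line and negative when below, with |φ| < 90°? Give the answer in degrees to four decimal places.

6.6284

set_geometry: r = 36 mm, L = 209 mm, e = 5 mm; θ ← 0°
rotate_crank_by(+80°): θ ← 0° +80° = 80°
rotate_crank_by(-63°): θ ← 80° -63° = 17°
rotate_crank_by(-60°): θ ← 17° -60° = -43°
rotate_crank_by(-35°): θ ← -43° -35° = -78°
rotate_crank_by(-82°): θ ← -78° -82° = -160°
rotate_crank_by(-60°): θ ← -160° -60° = -220°
rotate_crank_by(-86°): θ ← -220° -86° = -306°
crank pin P = (r cos θ, r sin θ) = (21.160269, 29.124612)
h = r sin θ − e = 29.124612 − 5 = 24.124612
sin φ = h / L = 24.124612 / 209 = 0.11542876
φ = arcsin(0.11542876) = 6.628356°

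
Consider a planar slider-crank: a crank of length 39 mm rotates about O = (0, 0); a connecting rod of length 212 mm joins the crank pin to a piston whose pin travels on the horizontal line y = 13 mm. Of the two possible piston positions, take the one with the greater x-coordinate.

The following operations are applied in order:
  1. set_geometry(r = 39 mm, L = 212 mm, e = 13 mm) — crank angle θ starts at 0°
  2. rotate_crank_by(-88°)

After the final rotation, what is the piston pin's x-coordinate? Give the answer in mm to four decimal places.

206.8908

set_geometry: r = 39 mm, L = 212 mm, e = 13 mm; θ ← 0°
rotate_crank_by(-88°): θ ← 0° -88° = -88°
crank pin P = (r cos θ, r sin θ) = (1.361080, -38.976242)
h = r sin θ − e = -38.976242 − 13 = -51.976242
x = r cos θ + √(L² − h²) = 1.361080 + √(44944.0 − 2701.5298) = 1.361080 + 205.529731 = 206.890811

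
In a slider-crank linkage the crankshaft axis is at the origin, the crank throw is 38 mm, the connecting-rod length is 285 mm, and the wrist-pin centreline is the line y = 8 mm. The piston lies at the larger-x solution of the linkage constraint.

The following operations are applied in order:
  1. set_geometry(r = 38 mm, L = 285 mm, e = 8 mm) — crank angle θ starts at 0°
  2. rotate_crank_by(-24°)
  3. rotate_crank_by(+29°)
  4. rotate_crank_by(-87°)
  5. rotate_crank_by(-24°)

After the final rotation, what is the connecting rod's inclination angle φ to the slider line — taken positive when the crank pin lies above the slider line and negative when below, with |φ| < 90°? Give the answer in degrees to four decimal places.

set_geometry: r = 38 mm, L = 285 mm, e = 8 mm; θ ← 0°
rotate_crank_by(-24°): θ ← 0° -24° = -24°
rotate_crank_by(+29°): θ ← -24° +29° = 5°
rotate_crank_by(-87°): θ ← 5° -87° = -82°
rotate_crank_by(-24°): θ ← -82° -24° = -106°
crank pin P = (r cos θ, r sin θ) = (-10.474220, -36.527944)
h = r sin θ − e = -36.527944 − 8 = -44.527944
sin φ = h / L = -44.527944 / 285 = -0.15623840
φ = arcsin(-0.15623840) = -8.988627°

-8.9886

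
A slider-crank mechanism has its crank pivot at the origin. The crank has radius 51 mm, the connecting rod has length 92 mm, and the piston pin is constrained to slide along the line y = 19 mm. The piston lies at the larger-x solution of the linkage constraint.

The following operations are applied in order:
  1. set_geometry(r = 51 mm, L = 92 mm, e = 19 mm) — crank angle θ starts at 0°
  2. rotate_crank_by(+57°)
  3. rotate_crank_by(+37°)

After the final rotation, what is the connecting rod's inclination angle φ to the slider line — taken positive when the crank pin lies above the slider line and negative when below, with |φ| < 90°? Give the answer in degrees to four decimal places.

20.2719

set_geometry: r = 51 mm, L = 92 mm, e = 19 mm; θ ← 0°
rotate_crank_by(+57°): θ ← 0° +57° = 57°
rotate_crank_by(+37°): θ ← 57° +37° = 94°
crank pin P = (r cos θ, r sin θ) = (-3.557580, 50.875767)
h = r sin θ − e = 50.875767 − 19 = 31.875767
sin φ = h / L = 31.875767 / 92 = 0.34647572
φ = arcsin(0.34647572) = 20.271905°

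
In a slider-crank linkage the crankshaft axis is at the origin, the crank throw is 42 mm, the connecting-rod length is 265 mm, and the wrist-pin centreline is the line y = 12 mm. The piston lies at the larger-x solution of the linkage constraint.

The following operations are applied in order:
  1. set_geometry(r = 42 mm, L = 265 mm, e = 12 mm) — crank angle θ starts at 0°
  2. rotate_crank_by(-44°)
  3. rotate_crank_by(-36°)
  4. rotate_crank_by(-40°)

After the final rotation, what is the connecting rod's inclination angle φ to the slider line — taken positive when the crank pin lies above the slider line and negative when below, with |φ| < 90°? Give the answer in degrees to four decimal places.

set_geometry: r = 42 mm, L = 265 mm, e = 12 mm; θ ← 0°
rotate_crank_by(-44°): θ ← 0° -44° = -44°
rotate_crank_by(-36°): θ ← -44° -36° = -80°
rotate_crank_by(-40°): θ ← -80° -40° = -120°
crank pin P = (r cos θ, r sin θ) = (-21.000000, -36.373067)
h = r sin θ − e = -36.373067 − 12 = -48.373067
sin φ = h / L = -48.373067 / 265 = -0.18253988
φ = arcsin(-0.18253988) = -10.517735°

-10.5177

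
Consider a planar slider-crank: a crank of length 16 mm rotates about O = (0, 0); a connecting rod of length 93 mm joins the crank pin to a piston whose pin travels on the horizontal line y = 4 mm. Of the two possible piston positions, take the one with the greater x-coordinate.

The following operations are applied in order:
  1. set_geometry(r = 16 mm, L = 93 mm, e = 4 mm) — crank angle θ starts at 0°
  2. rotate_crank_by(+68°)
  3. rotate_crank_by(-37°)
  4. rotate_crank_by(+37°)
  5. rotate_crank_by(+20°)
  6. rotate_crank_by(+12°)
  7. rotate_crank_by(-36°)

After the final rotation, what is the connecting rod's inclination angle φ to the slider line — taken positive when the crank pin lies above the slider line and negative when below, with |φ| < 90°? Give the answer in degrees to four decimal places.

set_geometry: r = 16 mm, L = 93 mm, e = 4 mm; θ ← 0°
rotate_crank_by(+68°): θ ← 0° +68° = 68°
rotate_crank_by(-37°): θ ← 68° -37° = 31°
rotate_crank_by(+37°): θ ← 31° +37° = 68°
rotate_crank_by(+20°): θ ← 68° +20° = 88°
rotate_crank_by(+12°): θ ← 88° +12° = 100°
rotate_crank_by(-36°): θ ← 100° -36° = 64°
crank pin P = (r cos θ, r sin θ) = (7.013938, 14.380705)
h = r sin θ − e = 14.380705 − 4 = 10.380705
sin φ = h / L = 10.380705 / 93 = 0.11162048
φ = arcsin(0.11162048) = 6.408738°

6.4087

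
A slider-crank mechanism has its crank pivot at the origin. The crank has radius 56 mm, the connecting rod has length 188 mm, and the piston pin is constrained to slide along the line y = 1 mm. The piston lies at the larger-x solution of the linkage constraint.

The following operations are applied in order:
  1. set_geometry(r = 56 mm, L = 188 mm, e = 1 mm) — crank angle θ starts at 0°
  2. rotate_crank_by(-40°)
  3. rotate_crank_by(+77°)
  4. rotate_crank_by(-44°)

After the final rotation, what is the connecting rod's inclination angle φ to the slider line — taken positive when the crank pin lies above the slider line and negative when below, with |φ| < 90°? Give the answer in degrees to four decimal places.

-2.3854

set_geometry: r = 56 mm, L = 188 mm, e = 1 mm; θ ← 0°
rotate_crank_by(-40°): θ ← 0° -40° = -40°
rotate_crank_by(+77°): θ ← -40° +77° = 37°
rotate_crank_by(-44°): θ ← 37° -44° = -7°
crank pin P = (r cos θ, r sin θ) = (55.582584, -6.824683)
h = r sin θ − e = -6.824683 − 1 = -7.824683
sin φ = h / L = -7.824683 / 188 = -0.04162066
φ = arcsin(-0.04162066) = -2.385377°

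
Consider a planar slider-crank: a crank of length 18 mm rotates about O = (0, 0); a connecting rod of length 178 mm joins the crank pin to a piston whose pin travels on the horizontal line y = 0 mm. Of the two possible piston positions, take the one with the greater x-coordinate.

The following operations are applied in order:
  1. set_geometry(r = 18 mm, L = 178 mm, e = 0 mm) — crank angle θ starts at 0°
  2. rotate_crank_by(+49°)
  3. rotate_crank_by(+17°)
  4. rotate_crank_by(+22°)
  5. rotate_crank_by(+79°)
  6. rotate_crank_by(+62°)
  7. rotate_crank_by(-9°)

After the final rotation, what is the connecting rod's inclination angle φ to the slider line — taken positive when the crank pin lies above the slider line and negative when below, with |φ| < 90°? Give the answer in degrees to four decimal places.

-3.7269

set_geometry: r = 18 mm, L = 178 mm, e = 0 mm; θ ← 0°
rotate_crank_by(+49°): θ ← 0° +49° = 49°
rotate_crank_by(+17°): θ ← 49° +17° = 66°
rotate_crank_by(+22°): θ ← 66° +22° = 88°
rotate_crank_by(+79°): θ ← 88° +79° = 167°
rotate_crank_by(+62°): θ ← 167° +62° = 229°
rotate_crank_by(-9°): θ ← 229° -9° = 220°
crank pin P = (r cos θ, r sin θ) = (-13.788800, -11.570177)
h = r sin θ − e = -11.570177 − 0 = -11.570177
sin φ = h / L = -11.570177 / 178 = -0.06500099
φ = arcsin(-0.06500099) = -3.726910°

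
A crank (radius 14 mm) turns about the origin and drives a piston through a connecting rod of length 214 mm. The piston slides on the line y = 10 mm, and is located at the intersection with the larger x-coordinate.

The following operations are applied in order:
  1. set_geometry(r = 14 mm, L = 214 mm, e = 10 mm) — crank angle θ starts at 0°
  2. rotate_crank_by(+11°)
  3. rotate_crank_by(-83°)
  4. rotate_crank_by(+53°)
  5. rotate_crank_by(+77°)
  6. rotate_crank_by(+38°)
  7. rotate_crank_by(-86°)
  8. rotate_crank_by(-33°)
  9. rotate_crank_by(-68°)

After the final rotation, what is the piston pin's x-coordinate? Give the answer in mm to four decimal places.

212.4059

set_geometry: r = 14 mm, L = 214 mm, e = 10 mm; θ ← 0°
rotate_crank_by(+11°): θ ← 0° +11° = 11°
rotate_crank_by(-83°): θ ← 11° -83° = -72°
rotate_crank_by(+53°): θ ← -72° +53° = -19°
rotate_crank_by(+77°): θ ← -19° +77° = 58°
rotate_crank_by(+38°): θ ← 58° +38° = 96°
rotate_crank_by(-86°): θ ← 96° -86° = 10°
rotate_crank_by(-33°): θ ← 10° -33° = -23°
rotate_crank_by(-68°): θ ← -23° -68° = -91°
crank pin P = (r cos θ, r sin θ) = (-0.244334, -13.997868)
h = r sin θ − e = -13.997868 − 10 = -23.997868
x = r cos θ + √(L² − h²) = -0.244334 + √(45796.0 − 575.8977) = -0.244334 + 212.650188 = 212.405854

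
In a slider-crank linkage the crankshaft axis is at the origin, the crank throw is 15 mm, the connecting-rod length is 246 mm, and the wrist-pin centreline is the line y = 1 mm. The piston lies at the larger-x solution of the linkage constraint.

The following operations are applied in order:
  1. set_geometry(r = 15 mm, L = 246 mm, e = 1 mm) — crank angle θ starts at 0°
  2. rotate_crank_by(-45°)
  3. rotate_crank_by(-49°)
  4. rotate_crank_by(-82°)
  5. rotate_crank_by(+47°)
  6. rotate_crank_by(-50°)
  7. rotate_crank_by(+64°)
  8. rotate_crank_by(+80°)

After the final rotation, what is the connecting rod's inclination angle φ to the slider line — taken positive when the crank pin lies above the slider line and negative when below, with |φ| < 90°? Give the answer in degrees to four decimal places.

-2.2374

set_geometry: r = 15 mm, L = 246 mm, e = 1 mm; θ ← 0°
rotate_crank_by(-45°): θ ← 0° -45° = -45°
rotate_crank_by(-49°): θ ← -45° -49° = -94°
rotate_crank_by(-82°): θ ← -94° -82° = -176°
rotate_crank_by(+47°): θ ← -176° +47° = -129°
rotate_crank_by(-50°): θ ← -129° -50° = -179°
rotate_crank_by(+64°): θ ← -179° +64° = -115°
rotate_crank_by(+80°): θ ← -115° +80° = -35°
crank pin P = (r cos θ, r sin θ) = (12.287281, -8.603647)
h = r sin θ − e = -8.603647 − 1 = -9.603647
sin φ = h / L = -9.603647 / 246 = -0.03903921
φ = arcsin(-0.03903921) = -2.237351°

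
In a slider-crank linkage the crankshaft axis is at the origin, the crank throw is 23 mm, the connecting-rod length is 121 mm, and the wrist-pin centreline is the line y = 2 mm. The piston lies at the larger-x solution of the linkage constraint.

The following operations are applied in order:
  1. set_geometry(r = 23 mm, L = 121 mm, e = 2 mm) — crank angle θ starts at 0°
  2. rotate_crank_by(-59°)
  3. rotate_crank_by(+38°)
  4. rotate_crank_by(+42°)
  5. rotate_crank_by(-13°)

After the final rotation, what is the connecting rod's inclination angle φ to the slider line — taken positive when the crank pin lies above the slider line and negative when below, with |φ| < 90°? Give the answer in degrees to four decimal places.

set_geometry: r = 23 mm, L = 121 mm, e = 2 mm; θ ← 0°
rotate_crank_by(-59°): θ ← 0° -59° = -59°
rotate_crank_by(+38°): θ ← -59° +38° = -21°
rotate_crank_by(+42°): θ ← -21° +42° = 21°
rotate_crank_by(-13°): θ ← 21° -13° = 8°
crank pin P = (r cos θ, r sin θ) = (22.776166, 3.200981)
h = r sin θ − e = 3.200981 − 2 = 1.200981
sin φ = h / L = 1.200981 / 121 = 0.00992547
φ = arcsin(0.00992547) = 0.568697°

0.5687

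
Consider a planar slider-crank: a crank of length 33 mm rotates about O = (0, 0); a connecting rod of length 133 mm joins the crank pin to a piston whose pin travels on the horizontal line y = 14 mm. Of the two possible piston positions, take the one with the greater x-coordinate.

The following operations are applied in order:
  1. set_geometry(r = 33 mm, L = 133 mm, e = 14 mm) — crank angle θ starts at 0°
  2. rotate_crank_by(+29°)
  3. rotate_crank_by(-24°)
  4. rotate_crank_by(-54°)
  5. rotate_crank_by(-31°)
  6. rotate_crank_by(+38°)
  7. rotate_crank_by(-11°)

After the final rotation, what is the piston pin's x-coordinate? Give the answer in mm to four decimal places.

set_geometry: r = 33 mm, L = 133 mm, e = 14 mm; θ ← 0°
rotate_crank_by(+29°): θ ← 0° +29° = 29°
rotate_crank_by(-24°): θ ← 29° -24° = 5°
rotate_crank_by(-54°): θ ← 5° -54° = -49°
rotate_crank_by(-31°): θ ← -49° -31° = -80°
rotate_crank_by(+38°): θ ← -80° +38° = -42°
rotate_crank_by(-11°): θ ← -42° -11° = -53°
crank pin P = (r cos θ, r sin θ) = (19.859896, -26.354972)
h = r sin θ − e = -26.354972 − 14 = -40.354972
x = r cos θ + √(L² − h²) = 19.859896 + √(17689.0 − 1628.5238) = 19.859896 + 126.729934 = 146.589830

146.5898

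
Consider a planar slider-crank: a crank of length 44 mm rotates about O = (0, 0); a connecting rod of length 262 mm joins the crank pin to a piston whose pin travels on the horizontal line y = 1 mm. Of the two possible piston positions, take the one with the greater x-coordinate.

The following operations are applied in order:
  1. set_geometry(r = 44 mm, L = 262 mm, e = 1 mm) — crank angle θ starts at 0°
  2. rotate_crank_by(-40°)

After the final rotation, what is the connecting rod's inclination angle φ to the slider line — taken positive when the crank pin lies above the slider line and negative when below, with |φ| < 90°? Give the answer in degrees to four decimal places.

-6.4171

set_geometry: r = 44 mm, L = 262 mm, e = 1 mm; θ ← 0°
rotate_crank_by(-40°): θ ← 0° -40° = -40°
crank pin P = (r cos θ, r sin θ) = (33.705955, -28.282655)
h = r sin θ − e = -28.282655 − 1 = -29.282655
sin φ = h / L = -29.282655 / 262 = -0.11176586
φ = arcsin(-0.11176586) = -6.417120°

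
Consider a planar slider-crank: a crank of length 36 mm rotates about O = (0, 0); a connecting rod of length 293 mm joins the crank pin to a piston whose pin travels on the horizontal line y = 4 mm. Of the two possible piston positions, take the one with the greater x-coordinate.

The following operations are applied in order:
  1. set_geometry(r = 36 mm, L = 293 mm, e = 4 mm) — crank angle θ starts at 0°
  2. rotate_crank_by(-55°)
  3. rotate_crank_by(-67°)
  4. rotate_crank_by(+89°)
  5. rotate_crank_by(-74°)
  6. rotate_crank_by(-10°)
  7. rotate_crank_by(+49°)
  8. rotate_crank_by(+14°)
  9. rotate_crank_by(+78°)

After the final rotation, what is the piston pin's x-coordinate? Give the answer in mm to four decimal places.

325.6943

set_geometry: r = 36 mm, L = 293 mm, e = 4 mm; θ ← 0°
rotate_crank_by(-55°): θ ← 0° -55° = -55°
rotate_crank_by(-67°): θ ← -55° -67° = -122°
rotate_crank_by(+89°): θ ← -122° +89° = -33°
rotate_crank_by(-74°): θ ← -33° -74° = -107°
rotate_crank_by(-10°): θ ← -107° -10° = -117°
rotate_crank_by(+49°): θ ← -117° +49° = -68°
rotate_crank_by(+14°): θ ← -68° +14° = -54°
rotate_crank_by(+78°): θ ← -54° +78° = 24°
crank pin P = (r cos θ, r sin θ) = (32.887636, 14.642519)
h = r sin θ − e = 14.642519 − 4 = 10.642519
x = r cos θ + √(L² − h²) = 32.887636 + √(85849.0 − 113.2632) = 32.887636 + 292.806654 = 325.694291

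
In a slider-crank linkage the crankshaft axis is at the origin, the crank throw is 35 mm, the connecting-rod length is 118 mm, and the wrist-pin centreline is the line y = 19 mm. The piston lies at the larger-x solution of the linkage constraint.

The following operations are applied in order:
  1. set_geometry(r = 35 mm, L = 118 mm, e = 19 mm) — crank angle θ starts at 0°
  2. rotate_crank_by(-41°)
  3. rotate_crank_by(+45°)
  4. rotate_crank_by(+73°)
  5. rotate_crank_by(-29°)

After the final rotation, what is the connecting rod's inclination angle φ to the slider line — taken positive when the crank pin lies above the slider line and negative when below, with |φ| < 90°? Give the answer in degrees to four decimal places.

set_geometry: r = 35 mm, L = 118 mm, e = 19 mm; θ ← 0°
rotate_crank_by(-41°): θ ← 0° -41° = -41°
rotate_crank_by(+45°): θ ← -41° +45° = 4°
rotate_crank_by(+73°): θ ← 4° +73° = 77°
rotate_crank_by(-29°): θ ← 77° -29° = 48°
crank pin P = (r cos θ, r sin θ) = (23.419571, 26.010069)
h = r sin θ − e = 26.010069 − 19 = 7.010069
sin φ = h / L = 7.010069 / 118 = 0.05940736
φ = arcsin(0.05940736) = 3.405797°

3.4058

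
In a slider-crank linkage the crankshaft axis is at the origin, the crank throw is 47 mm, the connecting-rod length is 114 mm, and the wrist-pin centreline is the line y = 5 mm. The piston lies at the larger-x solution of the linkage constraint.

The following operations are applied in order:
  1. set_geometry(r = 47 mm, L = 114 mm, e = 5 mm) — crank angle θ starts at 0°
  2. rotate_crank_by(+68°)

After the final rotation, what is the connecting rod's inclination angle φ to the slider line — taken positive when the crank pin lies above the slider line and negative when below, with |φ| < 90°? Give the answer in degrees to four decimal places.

19.7794

set_geometry: r = 47 mm, L = 114 mm, e = 5 mm; θ ← 0°
rotate_crank_by(+68°): θ ← 0° +68° = 68°
crank pin P = (r cos θ, r sin θ) = (17.606510, 43.577641)
h = r sin θ − e = 43.577641 − 5 = 38.577641
sin φ = h / L = 38.577641 / 114 = 0.33840036
φ = arcsin(0.33840036) = 19.779445°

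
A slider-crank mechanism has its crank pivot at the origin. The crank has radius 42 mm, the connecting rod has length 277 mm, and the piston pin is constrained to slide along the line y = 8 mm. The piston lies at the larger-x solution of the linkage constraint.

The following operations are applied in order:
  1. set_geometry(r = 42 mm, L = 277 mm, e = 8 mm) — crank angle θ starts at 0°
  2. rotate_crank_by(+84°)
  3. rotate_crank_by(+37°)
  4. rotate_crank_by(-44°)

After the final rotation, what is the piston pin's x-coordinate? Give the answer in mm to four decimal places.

284.4844

set_geometry: r = 42 mm, L = 277 mm, e = 8 mm; θ ← 0°
rotate_crank_by(+84°): θ ← 0° +84° = 84°
rotate_crank_by(+37°): θ ← 84° +37° = 121°
rotate_crank_by(-44°): θ ← 121° -44° = 77°
crank pin P = (r cos θ, r sin θ) = (9.447944, 40.923543)
h = r sin θ − e = 40.923543 − 8 = 32.923543
x = r cos θ + √(L² − h²) = 9.447944 + √(76729.0 − 1083.9597) = 9.447944 + 275.036435 = 284.484379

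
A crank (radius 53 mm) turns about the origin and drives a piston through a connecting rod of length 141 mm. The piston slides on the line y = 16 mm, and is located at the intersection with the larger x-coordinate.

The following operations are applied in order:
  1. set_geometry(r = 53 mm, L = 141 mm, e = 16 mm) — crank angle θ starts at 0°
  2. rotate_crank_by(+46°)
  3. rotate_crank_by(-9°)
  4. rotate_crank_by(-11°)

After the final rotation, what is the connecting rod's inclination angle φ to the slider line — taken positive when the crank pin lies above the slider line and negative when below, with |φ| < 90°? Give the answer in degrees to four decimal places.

set_geometry: r = 53 mm, L = 141 mm, e = 16 mm; θ ← 0°
rotate_crank_by(+46°): θ ← 0° +46° = 46°
rotate_crank_by(-9°): θ ← 46° -9° = 37°
rotate_crank_by(-11°): θ ← 37° -11° = 26°
crank pin P = (r cos θ, r sin θ) = (47.636084, 23.233671)
h = r sin θ − e = 23.233671 − 16 = 7.233671
sin φ = h / L = 7.233671 / 141 = 0.05130263
φ = arcsin(0.05130263) = 2.940715°

2.9407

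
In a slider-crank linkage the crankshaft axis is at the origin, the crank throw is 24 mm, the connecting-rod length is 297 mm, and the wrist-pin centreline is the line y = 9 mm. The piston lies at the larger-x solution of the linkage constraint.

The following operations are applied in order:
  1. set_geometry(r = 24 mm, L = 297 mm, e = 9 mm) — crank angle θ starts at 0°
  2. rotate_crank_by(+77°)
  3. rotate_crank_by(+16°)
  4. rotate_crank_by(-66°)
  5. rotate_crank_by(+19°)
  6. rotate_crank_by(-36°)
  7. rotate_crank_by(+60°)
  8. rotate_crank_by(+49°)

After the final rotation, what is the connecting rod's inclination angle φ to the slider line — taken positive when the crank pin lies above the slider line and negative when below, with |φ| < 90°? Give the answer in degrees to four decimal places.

set_geometry: r = 24 mm, L = 297 mm, e = 9 mm; θ ← 0°
rotate_crank_by(+77°): θ ← 0° +77° = 77°
rotate_crank_by(+16°): θ ← 77° +16° = 93°
rotate_crank_by(-66°): θ ← 93° -66° = 27°
rotate_crank_by(+19°): θ ← 27° +19° = 46°
rotate_crank_by(-36°): θ ← 46° -36° = 10°
rotate_crank_by(+60°): θ ← 10° +60° = 70°
rotate_crank_by(+49°): θ ← 70° +49° = 119°
crank pin P = (r cos θ, r sin θ) = (-11.635431, 20.990873)
h = r sin θ − e = 20.990873 − 9 = 11.990873
sin φ = h / L = 11.990873 / 297 = 0.04037331
φ = arcsin(0.04037331) = 2.313849°

2.3138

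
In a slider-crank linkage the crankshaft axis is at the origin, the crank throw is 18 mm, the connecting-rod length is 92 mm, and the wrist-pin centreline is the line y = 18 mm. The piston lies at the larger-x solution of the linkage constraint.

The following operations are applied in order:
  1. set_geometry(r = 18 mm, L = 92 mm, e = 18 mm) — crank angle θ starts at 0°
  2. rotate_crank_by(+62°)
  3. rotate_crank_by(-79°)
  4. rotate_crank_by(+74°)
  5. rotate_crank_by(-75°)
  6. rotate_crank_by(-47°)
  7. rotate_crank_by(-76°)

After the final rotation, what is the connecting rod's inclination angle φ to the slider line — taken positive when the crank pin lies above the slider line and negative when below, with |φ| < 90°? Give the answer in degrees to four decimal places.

-18.5892

set_geometry: r = 18 mm, L = 92 mm, e = 18 mm; θ ← 0°
rotate_crank_by(+62°): θ ← 0° +62° = 62°
rotate_crank_by(-79°): θ ← 62° -79° = -17°
rotate_crank_by(+74°): θ ← -17° +74° = 57°
rotate_crank_by(-75°): θ ← 57° -75° = -18°
rotate_crank_by(-47°): θ ← -18° -47° = -65°
rotate_crank_by(-76°): θ ← -65° -76° = -141°
crank pin P = (r cos θ, r sin θ) = (-13.988627, -11.327767)
h = r sin θ − e = -11.327767 − 18 = -29.327767
sin φ = h / L = -29.327767 / 92 = -0.31878008
φ = arcsin(-0.31878008) = -18.589165°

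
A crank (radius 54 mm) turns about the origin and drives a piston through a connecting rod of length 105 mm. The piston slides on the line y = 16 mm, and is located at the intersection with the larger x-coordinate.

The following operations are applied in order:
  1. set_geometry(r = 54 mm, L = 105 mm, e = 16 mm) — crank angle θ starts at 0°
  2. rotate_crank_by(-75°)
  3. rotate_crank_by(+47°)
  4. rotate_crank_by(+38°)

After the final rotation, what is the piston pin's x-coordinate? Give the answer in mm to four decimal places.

157.9705

set_geometry: r = 54 mm, L = 105 mm, e = 16 mm; θ ← 0°
rotate_crank_by(-75°): θ ← 0° -75° = -75°
rotate_crank_by(+47°): θ ← -75° +47° = -28°
rotate_crank_by(+38°): θ ← -28° +38° = 10°
crank pin P = (r cos θ, r sin θ) = (53.179619, 9.377002)
h = r sin θ − e = 9.377002 − 16 = -6.622998
x = r cos θ + √(L² − h²) = 53.179619 + √(11025.0 − 43.8641) = 53.179619 + 104.790915 = 157.970534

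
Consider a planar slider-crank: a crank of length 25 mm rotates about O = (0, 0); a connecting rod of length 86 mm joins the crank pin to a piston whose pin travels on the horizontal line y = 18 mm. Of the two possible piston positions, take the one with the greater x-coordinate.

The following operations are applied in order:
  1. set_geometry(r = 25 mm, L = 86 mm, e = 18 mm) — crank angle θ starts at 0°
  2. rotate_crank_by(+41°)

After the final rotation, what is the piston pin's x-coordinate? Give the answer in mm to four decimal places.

set_geometry: r = 25 mm, L = 86 mm, e = 18 mm; θ ← 0°
rotate_crank_by(+41°): θ ← 0° +41° = 41°
crank pin P = (r cos θ, r sin θ) = (18.867740, 16.401476)
h = r sin θ − e = 16.401476 − 18 = -1.598524
x = r cos θ + √(L² − h²) = 18.867740 + √(7396.0 − 2.5553) = 18.867740 + 85.985142 = 104.852882

104.8529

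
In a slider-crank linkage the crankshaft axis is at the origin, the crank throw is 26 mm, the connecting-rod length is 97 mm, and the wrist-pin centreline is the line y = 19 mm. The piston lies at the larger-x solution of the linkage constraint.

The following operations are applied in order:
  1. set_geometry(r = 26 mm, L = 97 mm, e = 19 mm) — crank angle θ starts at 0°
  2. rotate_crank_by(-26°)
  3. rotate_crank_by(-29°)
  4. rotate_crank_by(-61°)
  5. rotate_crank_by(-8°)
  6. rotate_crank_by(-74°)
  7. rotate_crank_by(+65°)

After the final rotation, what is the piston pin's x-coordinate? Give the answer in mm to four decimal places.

71.5084

set_geometry: r = 26 mm, L = 97 mm, e = 19 mm; θ ← 0°
rotate_crank_by(-26°): θ ← 0° -26° = -26°
rotate_crank_by(-29°): θ ← -26° -29° = -55°
rotate_crank_by(-61°): θ ← -55° -61° = -116°
rotate_crank_by(-8°): θ ← -116° -8° = -124°
rotate_crank_by(-74°): θ ← -124° -74° = -198°
rotate_crank_by(+65°): θ ← -198° +65° = -133°
crank pin P = (r cos θ, r sin θ) = (-17.731957, -19.015196)
h = r sin θ − e = -19.015196 − 19 = -38.015196
x = r cos θ + √(L² − h²) = -17.731957 + √(9409.0 − 1445.1551) = -17.731957 + 89.240377 = 71.508419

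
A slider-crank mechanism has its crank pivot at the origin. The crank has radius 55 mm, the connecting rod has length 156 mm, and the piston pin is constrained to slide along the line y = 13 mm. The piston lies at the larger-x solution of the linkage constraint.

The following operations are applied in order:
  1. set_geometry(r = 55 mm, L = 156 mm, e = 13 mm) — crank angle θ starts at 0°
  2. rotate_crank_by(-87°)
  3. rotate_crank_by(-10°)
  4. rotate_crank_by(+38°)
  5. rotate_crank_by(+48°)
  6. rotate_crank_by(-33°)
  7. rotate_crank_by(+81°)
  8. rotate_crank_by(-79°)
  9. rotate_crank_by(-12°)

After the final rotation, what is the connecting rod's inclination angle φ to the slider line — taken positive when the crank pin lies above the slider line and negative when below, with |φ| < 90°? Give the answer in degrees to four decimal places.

set_geometry: r = 55 mm, L = 156 mm, e = 13 mm; θ ← 0°
rotate_crank_by(-87°): θ ← 0° -87° = -87°
rotate_crank_by(-10°): θ ← -87° -10° = -97°
rotate_crank_by(+38°): θ ← -97° +38° = -59°
rotate_crank_by(+48°): θ ← -59° +48° = -11°
rotate_crank_by(-33°): θ ← -11° -33° = -44°
rotate_crank_by(+81°): θ ← -44° +81° = 37°
rotate_crank_by(-79°): θ ← 37° -79° = -42°
rotate_crank_by(-12°): θ ← -42° -12° = -54°
crank pin P = (r cos θ, r sin θ) = (32.328189, -44.495935)
h = r sin θ − e = -44.495935 − 13 = -57.495935
sin φ = h / L = -57.495935 / 156 = -0.36856368
φ = arcsin(-0.36856368) = -21.627063°

-21.6271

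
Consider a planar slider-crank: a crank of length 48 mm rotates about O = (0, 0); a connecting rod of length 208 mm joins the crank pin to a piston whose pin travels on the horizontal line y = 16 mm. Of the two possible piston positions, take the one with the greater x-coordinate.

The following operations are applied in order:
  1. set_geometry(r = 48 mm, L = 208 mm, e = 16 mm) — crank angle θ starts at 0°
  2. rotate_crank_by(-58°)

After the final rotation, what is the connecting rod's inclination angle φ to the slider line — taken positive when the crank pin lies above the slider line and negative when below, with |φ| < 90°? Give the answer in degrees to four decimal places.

-15.8206

set_geometry: r = 48 mm, L = 208 mm, e = 16 mm; θ ← 0°
rotate_crank_by(-58°): θ ← 0° -58° = -58°
crank pin P = (r cos θ, r sin θ) = (25.436125, -40.706309)
h = r sin θ − e = -40.706309 − 16 = -56.706309
sin φ = h / L = -56.706309 / 208 = -0.27262648
φ = arcsin(-0.27262648) = -15.820618°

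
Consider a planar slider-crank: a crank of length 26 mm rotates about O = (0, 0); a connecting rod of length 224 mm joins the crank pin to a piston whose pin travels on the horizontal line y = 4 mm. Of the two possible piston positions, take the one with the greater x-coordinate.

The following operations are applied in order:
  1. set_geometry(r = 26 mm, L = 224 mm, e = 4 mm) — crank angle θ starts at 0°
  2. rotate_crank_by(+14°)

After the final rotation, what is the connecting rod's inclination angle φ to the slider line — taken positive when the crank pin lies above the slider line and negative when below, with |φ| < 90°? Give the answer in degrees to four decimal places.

0.5857

set_geometry: r = 26 mm, L = 224 mm, e = 4 mm; θ ← 0°
rotate_crank_by(+14°): θ ← 0° +14° = 14°
crank pin P = (r cos θ, r sin θ) = (25.227689, 6.289969)
h = r sin θ − e = 6.289969 − 4 = 2.289969
sin φ = h / L = 2.289969 / 224 = 0.01022308
φ = arcsin(0.01022308) = 0.585749°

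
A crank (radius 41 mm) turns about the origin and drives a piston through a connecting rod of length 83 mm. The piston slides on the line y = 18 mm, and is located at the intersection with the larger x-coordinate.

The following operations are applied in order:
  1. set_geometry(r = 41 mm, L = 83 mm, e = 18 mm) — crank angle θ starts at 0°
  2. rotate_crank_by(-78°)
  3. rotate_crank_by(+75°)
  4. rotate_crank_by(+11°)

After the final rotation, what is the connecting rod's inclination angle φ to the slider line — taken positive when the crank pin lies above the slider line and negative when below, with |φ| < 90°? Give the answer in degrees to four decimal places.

-8.5180

set_geometry: r = 41 mm, L = 83 mm, e = 18 mm; θ ← 0°
rotate_crank_by(-78°): θ ← 0° -78° = -78°
rotate_crank_by(+75°): θ ← -78° +75° = -3°
rotate_crank_by(+11°): θ ← -3° +11° = 8°
crank pin P = (r cos θ, r sin θ) = (40.600991, 5.706097)
h = r sin θ − e = 5.706097 − 18 = -12.293903
sin φ = h / L = -12.293903 / 83 = -0.14811931
φ = arcsin(-0.14811931) = -8.517954°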